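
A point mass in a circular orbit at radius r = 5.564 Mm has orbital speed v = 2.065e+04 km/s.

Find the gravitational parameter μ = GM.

Convert to SI: r = 5.564 Mm = 5.564e+06 m; v = 2.065e+04 km/s = 2.065e+07 m/s.
For a circular orbit v² = GM/r, so GM = v² · r.
GM = (2.065e+07)² · 5.564e+06 m³/s² ≈ 2.373e+21 m³/s² = 2.373 × 10^21 m³/s².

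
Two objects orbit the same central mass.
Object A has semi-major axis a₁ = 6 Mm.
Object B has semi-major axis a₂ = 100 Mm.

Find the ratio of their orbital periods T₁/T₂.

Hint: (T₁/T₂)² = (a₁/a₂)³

Convert to SI: a₁ = 6 Mm = 6e+06 m; a₂ = 100 Mm = 1e+08 m.
From Kepler's third law, (T₁/T₂)² = (a₁/a₂)³, so T₁/T₂ = (a₁/a₂)^(3/2).
a₁/a₂ = 6e+06 / 1e+08 = 0.06.
T₁/T₂ = (0.06)^(3/2) ≈ 0.0147.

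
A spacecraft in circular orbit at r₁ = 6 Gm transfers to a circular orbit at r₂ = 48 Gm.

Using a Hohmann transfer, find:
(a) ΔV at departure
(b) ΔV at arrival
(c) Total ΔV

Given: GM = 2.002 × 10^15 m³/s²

Convert to SI: r₁ = 6 Gm = 6e+09 m; r₂ = 48 Gm = 4.8e+10 m.
Transfer semi-major axis: a_t = (r₁ + r₂)/2 = (6e+09 + 4.8e+10)/2 = 2.7e+10 m.
Circular speeds: v₁ = √(GM/r₁) = 577.639 m/s, v₂ = √(GM/r₂) = 204.226 m/s.
Transfer speeds (vis-viva v² = GM(2/r − 1/a_t)): v₁ᵗ = 770.185 m/s, v₂ᵗ = 96.2731 m/s.
(a) ΔV₁ = |v₁ᵗ − v₁| ≈ 192.5 m/s = 192.5 m/s.
(b) ΔV₂ = |v₂ − v₂ᵗ| ≈ 108 m/s = 108 m/s.
(c) ΔV_total = ΔV₁ + ΔV₂ ≈ 300.5 m/s = 300.5 m/s.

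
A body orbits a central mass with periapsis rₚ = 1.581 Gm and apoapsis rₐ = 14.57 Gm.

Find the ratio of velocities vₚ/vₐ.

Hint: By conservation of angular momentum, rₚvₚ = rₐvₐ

Convert to SI: rₚ = 1.581 Gm = 1.581e+09 m; rₐ = 14.57 Gm = 1.457e+10 m.
Conservation of angular momentum gives rₚvₚ = rₐvₐ, so vₚ/vₐ = rₐ/rₚ.
vₚ/vₐ = 1.457e+10 / 1.581e+09 ≈ 9.216.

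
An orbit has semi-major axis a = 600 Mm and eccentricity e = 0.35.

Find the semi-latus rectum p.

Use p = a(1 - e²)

Convert to SI: a = 600 Mm = 6e+08 m.
p = a (1 − e²).
p = 6e+08 · (1 − (0.35)²) = 6e+08 · 0.8775 ≈ 5.265e+08 m = 526.5 Mm.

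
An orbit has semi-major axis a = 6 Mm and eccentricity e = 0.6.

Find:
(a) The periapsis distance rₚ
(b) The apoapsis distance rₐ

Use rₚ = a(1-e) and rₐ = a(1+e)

Convert to SI: a = 6 Mm = 6e+06 m.
(a) rₚ = a(1 − e) = 6e+06 · (1 − 0.6) = 6e+06 · 0.4 ≈ 2.4e+06 m = 2.4 Mm.
(b) rₐ = a(1 + e) = 6e+06 · (1 + 0.6) = 6e+06 · 1.6 ≈ 9.6e+06 m = 9.6 Mm.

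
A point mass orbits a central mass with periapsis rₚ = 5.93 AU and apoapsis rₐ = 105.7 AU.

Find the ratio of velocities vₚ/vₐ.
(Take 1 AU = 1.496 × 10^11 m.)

Convert to SI: rₚ = 5.93 AU = 8.87128e+11 m; rₐ = 105.7 AU = 1.58127e+13 m.
Conservation of angular momentum gives rₚvₚ = rₐvₐ, so vₚ/vₐ = rₐ/rₚ.
vₚ/vₐ = 1.58127e+13 / 8.87128e+11 ≈ 17.82.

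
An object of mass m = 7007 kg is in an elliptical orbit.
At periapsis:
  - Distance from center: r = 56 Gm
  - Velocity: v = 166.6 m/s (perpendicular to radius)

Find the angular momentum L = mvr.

Convert to SI: r = 56 Gm = 5.6e+10 m.
Since v is perpendicular to r, L = m · v · r.
L = 7007 · 166.6 · 5.6e+10 kg·m²/s ≈ 6.537e+16 kg·m²/s.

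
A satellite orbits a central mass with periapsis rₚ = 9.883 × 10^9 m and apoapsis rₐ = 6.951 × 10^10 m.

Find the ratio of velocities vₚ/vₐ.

Conservation of angular momentum gives rₚvₚ = rₐvₐ, so vₚ/vₐ = rₐ/rₚ.
vₚ/vₐ = 6.951e+10 / 9.883e+09 ≈ 7.033.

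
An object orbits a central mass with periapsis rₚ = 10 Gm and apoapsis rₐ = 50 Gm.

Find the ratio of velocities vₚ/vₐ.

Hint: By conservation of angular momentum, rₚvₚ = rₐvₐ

Convert to SI: rₚ = 10 Gm = 1e+10 m; rₐ = 50 Gm = 5e+10 m.
Conservation of angular momentum gives rₚvₚ = rₐvₐ, so vₚ/vₐ = rₐ/rₚ.
vₚ/vₐ = 5e+10 / 1e+10 ≈ 5.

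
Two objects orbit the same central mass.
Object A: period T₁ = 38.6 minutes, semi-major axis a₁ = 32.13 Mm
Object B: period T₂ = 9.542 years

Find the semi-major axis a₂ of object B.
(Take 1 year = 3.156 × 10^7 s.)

Convert to SI: T₁ = 38.6 minutes = 2316 s; a₁ = 32.13 Mm = 3.213e+07 m; T₂ = 9.542 years = 3.01146e+08 s.
Kepler's third law: (T₁/T₂)² = (a₁/a₂)³ ⇒ a₂ = a₁ · (T₂/T₁)^(2/3).
T₂/T₁ = 3.01146e+08 / 2316 = 130028.
a₂ = 3.213e+07 · (130028)^(2/3) m ≈ 8.246e+10 m = 82.46 Gm.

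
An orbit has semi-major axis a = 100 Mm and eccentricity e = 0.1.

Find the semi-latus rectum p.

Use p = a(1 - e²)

Convert to SI: a = 100 Mm = 1e+08 m.
p = a (1 − e²).
p = 1e+08 · (1 − (0.1)²) = 1e+08 · 0.99 ≈ 9.9e+07 m = 99 Mm.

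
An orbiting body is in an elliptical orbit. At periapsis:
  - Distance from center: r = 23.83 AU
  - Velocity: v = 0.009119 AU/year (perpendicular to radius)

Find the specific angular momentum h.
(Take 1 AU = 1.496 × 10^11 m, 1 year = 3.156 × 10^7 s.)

Convert to SI: r = 23.83 AU = 3.56497e+12 m; v = 0.009119 AU/year = 43.2257 m/s.
With v perpendicular to r, h = r · v.
h = 3.56497e+12 · 43.2257 m²/s ≈ 1.541e+14 m²/s.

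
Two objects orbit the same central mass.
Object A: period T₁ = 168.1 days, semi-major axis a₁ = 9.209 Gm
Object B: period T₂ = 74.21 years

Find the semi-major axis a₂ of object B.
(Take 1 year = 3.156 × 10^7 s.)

Convert to SI: T₁ = 168.1 days = 1.45238e+07 s; a₁ = 9.209 Gm = 9.209e+09 m; T₂ = 74.21 years = 2.34207e+09 s.
Kepler's third law: (T₁/T₂)² = (a₁/a₂)³ ⇒ a₂ = a₁ · (T₂/T₁)^(2/3).
T₂/T₁ = 2.34207e+09 / 1.45238e+07 = 161.257.
a₂ = 9.209e+09 · (161.257)^(2/3) m ≈ 2.728e+11 m = 272.8 Gm.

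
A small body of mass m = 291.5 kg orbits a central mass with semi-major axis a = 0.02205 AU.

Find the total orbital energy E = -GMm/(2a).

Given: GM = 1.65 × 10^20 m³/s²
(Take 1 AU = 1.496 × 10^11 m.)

Convert to SI: a = 0.02205 AU = 3.29868e+09 m.
E = −GMm / (2a).
E = −1.65e+20 · 291.5 / (2 · 3.29868e+09) J ≈ -7.29e+12 J = -7.29 TJ.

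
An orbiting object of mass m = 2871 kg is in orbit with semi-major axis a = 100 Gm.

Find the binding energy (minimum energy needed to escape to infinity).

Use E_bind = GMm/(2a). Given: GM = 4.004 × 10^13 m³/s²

Convert to SI: a = 100 Gm = 1e+11 m.
Total orbital energy is E = −GMm/(2a); binding energy is E_bind = −E = GMm/(2a).
E_bind = 4.004e+13 · 2871 / (2 · 1e+11) J ≈ 5.748e+05 J = 574.8 kJ.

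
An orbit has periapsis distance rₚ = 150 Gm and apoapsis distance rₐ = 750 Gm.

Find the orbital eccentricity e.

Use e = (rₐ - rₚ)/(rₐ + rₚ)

Convert to SI: rₚ = 150 Gm = 1.5e+11 m; rₐ = 750 Gm = 7.5e+11 m.
e = (rₐ − rₚ) / (rₐ + rₚ).
e = (7.5e+11 − 1.5e+11) / (7.5e+11 + 1.5e+11) = 6e+11 / 9e+11 ≈ 0.6667.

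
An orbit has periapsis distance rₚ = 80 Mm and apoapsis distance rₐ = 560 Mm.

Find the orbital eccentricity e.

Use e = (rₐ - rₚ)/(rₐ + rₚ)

Convert to SI: rₚ = 80 Mm = 8e+07 m; rₐ = 560 Mm = 5.6e+08 m.
e = (rₐ − rₚ) / (rₐ + rₚ).
e = (5.6e+08 − 8e+07) / (5.6e+08 + 8e+07) = 4.8e+08 / 6.4e+08 ≈ 0.75.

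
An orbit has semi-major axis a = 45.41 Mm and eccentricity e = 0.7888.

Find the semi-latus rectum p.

Convert to SI: a = 45.41 Mm = 4.541e+07 m.
p = a (1 − e²).
p = 4.541e+07 · (1 − (0.7888)²) = 4.541e+07 · 0.377795 ≈ 1.716e+07 m = 17.16 Mm.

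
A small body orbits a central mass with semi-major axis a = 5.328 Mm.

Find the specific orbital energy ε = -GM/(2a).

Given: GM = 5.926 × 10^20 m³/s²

Convert to SI: a = 5.328 Mm = 5.328e+06 m.
ε = −GM / (2a).
ε = −5.926e+20 / (2 · 5.328e+06) J/kg ≈ -5.561e+13 J/kg = -5.561e+04 GJ/kg.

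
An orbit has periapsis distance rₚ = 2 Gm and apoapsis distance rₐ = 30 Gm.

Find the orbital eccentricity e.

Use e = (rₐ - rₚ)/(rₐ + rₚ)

Convert to SI: rₚ = 2 Gm = 2e+09 m; rₐ = 30 Gm = 3e+10 m.
e = (rₐ − rₚ) / (rₐ + rₚ).
e = (3e+10 − 2e+09) / (3e+10 + 2e+09) = 2.8e+10 / 3.2e+10 ≈ 0.875.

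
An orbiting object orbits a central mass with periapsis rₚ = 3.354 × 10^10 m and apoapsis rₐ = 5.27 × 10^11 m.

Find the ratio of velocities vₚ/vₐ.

Conservation of angular momentum gives rₚvₚ = rₐvₐ, so vₚ/vₐ = rₐ/rₚ.
vₚ/vₐ = 5.27e+11 / 3.354e+10 ≈ 15.71.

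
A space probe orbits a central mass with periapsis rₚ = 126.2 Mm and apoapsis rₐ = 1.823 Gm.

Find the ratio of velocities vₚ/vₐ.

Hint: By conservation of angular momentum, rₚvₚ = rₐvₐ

Convert to SI: rₚ = 126.2 Mm = 1.262e+08 m; rₐ = 1.823 Gm = 1.823e+09 m.
Conservation of angular momentum gives rₚvₚ = rₐvₐ, so vₚ/vₐ = rₐ/rₚ.
vₚ/vₐ = 1.823e+09 / 1.262e+08 ≈ 14.45.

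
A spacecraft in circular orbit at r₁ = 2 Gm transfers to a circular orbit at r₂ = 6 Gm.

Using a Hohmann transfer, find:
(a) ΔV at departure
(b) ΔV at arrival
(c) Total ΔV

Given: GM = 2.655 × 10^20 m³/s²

Convert to SI: r₁ = 2 Gm = 2e+09 m; r₂ = 6 Gm = 6e+09 m.
Transfer semi-major axis: a_t = (r₁ + r₂)/2 = (2e+09 + 6e+09)/2 = 4e+09 m.
Circular speeds: v₁ = √(GM/r₁) = 364349 m/s, v₂ = √(GM/r₂) = 210357 m/s.
Transfer speeds (vis-viva v² = GM(2/r − 1/a_t)): v₁ᵗ = 446234 m/s, v₂ᵗ = 148745 m/s.
(a) ΔV₁ = |v₁ᵗ − v₁| ≈ 8.189e+04 m/s = 81.89 km/s.
(b) ΔV₂ = |v₂ − v₂ᵗ| ≈ 6.161e+04 m/s = 61.61 km/s.
(c) ΔV_total = ΔV₁ + ΔV₂ ≈ 1.435e+05 m/s = 143.5 km/s.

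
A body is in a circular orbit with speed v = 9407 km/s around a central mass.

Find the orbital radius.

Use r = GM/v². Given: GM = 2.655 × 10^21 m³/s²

Convert to SI: v = 9407 km/s = 9.407e+06 m/s.
For a circular orbit, v² = GM / r, so r = GM / v².
r = 2.655e+21 / (9.407e+06)² m ≈ 3e+07 m = 30 Mm.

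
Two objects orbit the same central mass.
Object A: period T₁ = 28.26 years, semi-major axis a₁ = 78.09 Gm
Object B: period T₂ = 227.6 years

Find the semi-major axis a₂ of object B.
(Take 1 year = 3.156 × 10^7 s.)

Convert to SI: T₁ = 28.26 years = 8.91886e+08 s; a₁ = 78.09 Gm = 7.809e+10 m; T₂ = 227.6 years = 7.18306e+09 s.
Kepler's third law: (T₁/T₂)² = (a₁/a₂)³ ⇒ a₂ = a₁ · (T₂/T₁)^(2/3).
T₂/T₁ = 7.18306e+09 / 8.91886e+08 = 8.05379.
a₂ = 7.809e+10 · (8.05379)^(2/3) m ≈ 3.138e+11 m = 313.8 Gm.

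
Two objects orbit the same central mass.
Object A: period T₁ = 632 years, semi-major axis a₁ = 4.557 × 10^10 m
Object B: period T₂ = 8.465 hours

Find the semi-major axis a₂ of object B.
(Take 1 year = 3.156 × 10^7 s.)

Convert to SI: T₁ = 632 years = 1.99459e+10 s; T₂ = 8.465 hours = 30474 s.
Kepler's third law: (T₁/T₂)² = (a₁/a₂)³ ⇒ a₂ = a₁ · (T₂/T₁)^(2/3).
T₂/T₁ = 30474 / 1.99459e+10 = 1.52783e-06.
a₂ = 4.557e+10 · (1.52783e-06)^(2/3) m ≈ 6.045e+06 m = 6.045 × 10^6 m.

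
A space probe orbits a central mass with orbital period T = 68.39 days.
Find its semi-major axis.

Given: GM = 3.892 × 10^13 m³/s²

Convert to SI: T = 68.39 days = 5.9089e+06 s.
Invert Kepler's third law: a = (GM · T² / (4π²))^(1/3).
Substituting T = 5.9089e+06 s and GM = 3.892e+13 m³/s²:
a = (3.892e+13 · (5.9089e+06)² / (4π²))^(1/3) m
a ≈ 3.253e+08 m = 325.3 Mm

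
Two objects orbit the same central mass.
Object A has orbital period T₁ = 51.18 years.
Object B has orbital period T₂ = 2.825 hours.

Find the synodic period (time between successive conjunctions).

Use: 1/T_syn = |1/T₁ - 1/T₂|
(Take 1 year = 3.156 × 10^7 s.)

Convert to SI: T₁ = 51.18 years = 1.61524e+09 s; T₂ = 2.825 hours = 10170 s.
T_syn = |T₁ · T₂ / (T₁ − T₂)|.
T_syn = |1.61524e+09 · 10170 / (1.61524e+09 − 10170)| s ≈ 1.017e+04 s = 2.825 hours.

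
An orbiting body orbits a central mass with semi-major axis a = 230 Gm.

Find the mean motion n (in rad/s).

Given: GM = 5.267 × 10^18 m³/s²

Convert to SI: a = 230 Gm = 2.3e+11 m.
n = √(GM / a³).
n = √(5.267e+18 / (2.3e+11)³) rad/s ≈ 2.081e-08 rad/s.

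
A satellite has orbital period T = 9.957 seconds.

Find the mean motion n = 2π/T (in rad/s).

n = 2π / T.
n = 2π / 9.957 s ≈ 0.631 rad/s.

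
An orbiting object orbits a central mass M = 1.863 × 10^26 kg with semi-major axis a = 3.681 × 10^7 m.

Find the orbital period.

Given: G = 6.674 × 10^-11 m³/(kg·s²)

GM = G · M = 6.674e-11 · 1.863e+26 = 1.24337e+16 m³/s².
Kepler's third law: T = 2π √(a³ / GM).
Substituting a = 3.681e+07 m and GM = 1.24337e+16 m³/s²:
T = 2π √((3.681e+07)³ / 1.24337e+16) s
T ≈ 1.258e+04 s = 3.496 hours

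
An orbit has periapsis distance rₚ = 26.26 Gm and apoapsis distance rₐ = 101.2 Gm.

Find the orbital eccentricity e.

Convert to SI: rₚ = 26.26 Gm = 2.626e+10 m; rₐ = 101.2 Gm = 1.012e+11 m.
e = (rₐ − rₚ) / (rₐ + rₚ).
e = (1.012e+11 − 2.626e+10) / (1.012e+11 + 2.626e+10) = 7.494e+10 / 1.2746e+11 ≈ 0.5879.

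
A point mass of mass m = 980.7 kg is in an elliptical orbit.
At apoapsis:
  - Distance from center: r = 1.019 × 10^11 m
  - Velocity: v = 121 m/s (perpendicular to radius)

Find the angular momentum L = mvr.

Since v is perpendicular to r, L = m · v · r.
L = 980.7 · 121 · 1.019e+11 kg·m²/s ≈ 1.209e+16 kg·m²/s.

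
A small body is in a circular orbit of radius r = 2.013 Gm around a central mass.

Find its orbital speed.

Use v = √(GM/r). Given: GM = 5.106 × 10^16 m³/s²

Convert to SI: r = 2.013 Gm = 2.013e+09 m.
For a circular orbit, gravity supplies the centripetal force, so v = √(GM / r).
v = √(5.106e+16 / 2.013e+09) m/s ≈ 5036 m/s = 5.036 km/s.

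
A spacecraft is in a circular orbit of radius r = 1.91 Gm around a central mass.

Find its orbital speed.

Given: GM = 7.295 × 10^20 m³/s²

Convert to SI: r = 1.91 Gm = 1.91e+09 m.
For a circular orbit, gravity supplies the centripetal force, so v = √(GM / r).
v = √(7.295e+20 / 1.91e+09) m/s ≈ 6.18e+05 m/s = 618 km/s.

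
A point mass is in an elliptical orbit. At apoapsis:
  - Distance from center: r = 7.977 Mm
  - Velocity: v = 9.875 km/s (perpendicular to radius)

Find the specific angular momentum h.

Convert to SI: r = 7.977 Mm = 7.977e+06 m; v = 9.875 km/s = 9875 m/s.
With v perpendicular to r, h = r · v.
h = 7.977e+06 · 9875 m²/s ≈ 7.877e+10 m²/s.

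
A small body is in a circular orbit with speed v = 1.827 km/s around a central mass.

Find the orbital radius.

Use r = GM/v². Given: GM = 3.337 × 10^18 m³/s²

Convert to SI: v = 1.827 km/s = 1827 m/s.
For a circular orbit, v² = GM / r, so r = GM / v².
r = 3.337e+18 / (1827)² m ≈ 9.997e+11 m = 999.7 Gm.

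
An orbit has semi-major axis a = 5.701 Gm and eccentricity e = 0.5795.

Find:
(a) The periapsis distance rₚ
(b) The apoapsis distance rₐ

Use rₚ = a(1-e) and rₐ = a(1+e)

Convert to SI: a = 5.701 Gm = 5.701e+09 m.
(a) rₚ = a(1 − e) = 5.701e+09 · (1 − 0.5795) = 5.701e+09 · 0.4205 ≈ 2.397e+09 m = 2.397 Gm.
(b) rₐ = a(1 + e) = 5.701e+09 · (1 + 0.5795) = 5.701e+09 · 1.5795 ≈ 9.005e+09 m = 9.005 Gm.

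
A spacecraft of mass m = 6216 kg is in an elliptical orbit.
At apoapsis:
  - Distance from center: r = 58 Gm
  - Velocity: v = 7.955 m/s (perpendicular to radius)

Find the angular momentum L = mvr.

Convert to SI: r = 58 Gm = 5.8e+10 m.
Since v is perpendicular to r, L = m · v · r.
L = 6216 · 7.955 · 5.8e+10 kg·m²/s ≈ 2.868e+15 kg·m²/s.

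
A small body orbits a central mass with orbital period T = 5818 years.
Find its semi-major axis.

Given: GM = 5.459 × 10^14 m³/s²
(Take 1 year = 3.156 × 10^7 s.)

Convert to SI: T = 5818 years = 1.83616e+11 s.
Invert Kepler's third law: a = (GM · T² / (4π²))^(1/3).
Substituting T = 1.83616e+11 s and GM = 5.459e+14 m³/s²:
a = (5.459e+14 · (1.83616e+11)² / (4π²))^(1/3) m
a ≈ 7.754e+11 m = 775.4 Gm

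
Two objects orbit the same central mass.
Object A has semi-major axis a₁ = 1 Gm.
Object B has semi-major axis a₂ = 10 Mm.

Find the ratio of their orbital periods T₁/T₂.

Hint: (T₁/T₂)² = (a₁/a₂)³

Convert to SI: a₁ = 1 Gm = 1e+09 m; a₂ = 10 Mm = 1e+07 m.
From Kepler's third law, (T₁/T₂)² = (a₁/a₂)³, so T₁/T₂ = (a₁/a₂)^(3/2).
a₁/a₂ = 1e+09 / 1e+07 = 100.
T₁/T₂ = (100)^(3/2) ≈ 1000.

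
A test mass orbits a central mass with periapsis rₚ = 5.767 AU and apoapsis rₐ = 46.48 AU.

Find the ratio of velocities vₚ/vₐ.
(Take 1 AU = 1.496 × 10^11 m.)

Convert to SI: rₚ = 5.767 AU = 8.62743e+11 m; rₐ = 46.48 AU = 6.95341e+12 m.
Conservation of angular momentum gives rₚvₚ = rₐvₐ, so vₚ/vₐ = rₐ/rₚ.
vₚ/vₐ = 6.95341e+12 / 8.62743e+11 ≈ 8.06.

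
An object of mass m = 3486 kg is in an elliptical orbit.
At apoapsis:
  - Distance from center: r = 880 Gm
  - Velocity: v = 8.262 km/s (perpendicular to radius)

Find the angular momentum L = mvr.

Convert to SI: r = 880 Gm = 8.8e+11 m; v = 8.262 km/s = 8262 m/s.
Since v is perpendicular to r, L = m · v · r.
L = 3486 · 8262 · 8.8e+11 kg·m²/s ≈ 2.535e+19 kg·m²/s.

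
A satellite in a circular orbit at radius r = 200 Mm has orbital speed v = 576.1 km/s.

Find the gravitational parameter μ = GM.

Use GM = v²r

Convert to SI: r = 200 Mm = 2e+08 m; v = 576.1 km/s = 576100 m/s.
For a circular orbit v² = GM/r, so GM = v² · r.
GM = (576100)² · 2e+08 m³/s² ≈ 6.638e+19 m³/s² = 6.638 × 10^19 m³/s².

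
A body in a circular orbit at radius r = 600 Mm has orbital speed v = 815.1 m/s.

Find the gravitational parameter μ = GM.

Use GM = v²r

Convert to SI: r = 600 Mm = 6e+08 m.
For a circular orbit v² = GM/r, so GM = v² · r.
GM = (815.1)² · 6e+08 m³/s² ≈ 3.986e+14 m³/s² = 3.986 × 10^14 m³/s².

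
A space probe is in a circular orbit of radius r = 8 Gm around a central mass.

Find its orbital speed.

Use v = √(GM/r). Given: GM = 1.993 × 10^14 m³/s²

Convert to SI: r = 8 Gm = 8e+09 m.
For a circular orbit, gravity supplies the centripetal force, so v = √(GM / r).
v = √(1.993e+14 / 8e+09) m/s ≈ 157.8 m/s = 157.8 m/s.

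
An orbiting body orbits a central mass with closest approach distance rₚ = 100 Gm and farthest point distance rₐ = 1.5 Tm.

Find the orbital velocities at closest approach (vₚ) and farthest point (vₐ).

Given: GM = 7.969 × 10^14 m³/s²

Convert to SI: rₚ = 100 Gm = 1e+11 m; rₐ = 1.5 Tm = 1.5e+12 m.
Use the vis-viva equation v² = GM(2/r − 1/a) with a = (rₚ + rₐ)/2 = (1e+11 + 1.5e+12)/2 = 8e+11 m.
vₚ = √(GM · (2/rₚ − 1/a)) = √(7.969e+14 · (2/1e+11 − 1/8e+11)) m/s ≈ 122.2 m/s = 122.2 m/s.
vₐ = √(GM · (2/rₐ − 1/a)) = √(7.969e+14 · (2/1.5e+12 − 1/8e+11)) m/s ≈ 8.149 m/s = 8.149 m/s.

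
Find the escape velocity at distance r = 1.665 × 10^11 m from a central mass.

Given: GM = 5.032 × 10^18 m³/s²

Escape velocity comes from setting total energy to zero: ½v² − GM/r = 0 ⇒ v_esc = √(2GM / r).
v_esc = √(2 · 5.032e+18 / 1.665e+11) m/s ≈ 7775 m/s = 7.775 km/s.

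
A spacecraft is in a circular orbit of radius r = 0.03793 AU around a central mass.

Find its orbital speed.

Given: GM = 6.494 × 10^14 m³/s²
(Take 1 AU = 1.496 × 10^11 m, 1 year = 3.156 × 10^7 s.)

Convert to SI: r = 0.03793 AU = 5.67433e+09 m.
For a circular orbit, gravity supplies the centripetal force, so v = √(GM / r).
v = √(6.494e+14 / 5.67433e+09) m/s ≈ 338.3 m/s = 0.07137 AU/year.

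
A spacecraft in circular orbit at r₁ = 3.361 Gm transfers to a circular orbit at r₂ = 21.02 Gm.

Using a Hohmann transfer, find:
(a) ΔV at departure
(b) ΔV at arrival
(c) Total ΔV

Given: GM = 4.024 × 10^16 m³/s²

Convert to SI: r₁ = 3.361 Gm = 3.361e+09 m; r₂ = 21.02 Gm = 2.102e+10 m.
Transfer semi-major axis: a_t = (r₁ + r₂)/2 = (3.361e+09 + 2.102e+10)/2 = 1.21905e+10 m.
Circular speeds: v₁ = √(GM/r₁) = 3460.15 m/s, v₂ = √(GM/r₂) = 1383.61 m/s.
Transfer speeds (vis-viva v² = GM(2/r − 1/a_t)): v₁ᵗ = 4543.6 m/s, v₂ᵗ = 726.501 m/s.
(a) ΔV₁ = |v₁ᵗ − v₁| ≈ 1083 m/s = 1.083 km/s.
(b) ΔV₂ = |v₂ − v₂ᵗ| ≈ 657.1 m/s = 657.1 m/s.
(c) ΔV_total = ΔV₁ + ΔV₂ ≈ 1741 m/s = 1.741 km/s.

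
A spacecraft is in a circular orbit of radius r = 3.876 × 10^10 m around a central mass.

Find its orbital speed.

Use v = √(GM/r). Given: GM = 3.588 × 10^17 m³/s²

For a circular orbit, gravity supplies the centripetal force, so v = √(GM / r).
v = √(3.588e+17 / 3.876e+10) m/s ≈ 3043 m/s = 3.043 km/s.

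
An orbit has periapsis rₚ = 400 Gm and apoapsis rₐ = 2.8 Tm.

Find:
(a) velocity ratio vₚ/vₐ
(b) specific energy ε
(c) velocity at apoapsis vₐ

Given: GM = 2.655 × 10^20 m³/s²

Convert to SI: rₚ = 400 Gm = 4e+11 m; rₐ = 2.8 Tm = 2.8e+12 m.
(a) Conservation of angular momentum (rₚvₚ = rₐvₐ) gives vₚ/vₐ = rₐ/rₚ = 2.8e+12/4e+11 ≈ 7
(b) With a = (rₚ + rₐ)/2 = 1.6e+12 m, ε = −GM/(2a) = −2.655e+20/(2 · 1.6e+12) J/kg ≈ -8.297e+07 J/kg
(c) With a = (rₚ + rₐ)/2 = 1.6e+12 m, vₐ = √(GM (2/rₐ − 1/a)) = √(2.655e+20 · (2/2.8e+12 − 1/1.6e+12)) m/s ≈ 4869 m/s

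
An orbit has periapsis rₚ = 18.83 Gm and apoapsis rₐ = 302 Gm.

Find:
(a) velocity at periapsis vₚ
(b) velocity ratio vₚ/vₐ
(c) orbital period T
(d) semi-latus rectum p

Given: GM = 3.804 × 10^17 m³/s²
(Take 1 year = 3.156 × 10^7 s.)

Convert to SI: rₚ = 18.83 Gm = 1.883e+10 m; rₐ = 302 Gm = 3.02e+11 m.
(a) With a = (rₚ + rₐ)/2 = 1.60415e+11 m, vₚ = √(GM (2/rₚ − 1/a)) = √(3.804e+17 · (2/1.883e+10 − 1/1.60415e+11)) m/s ≈ 6167 m/s
(b) Conservation of angular momentum (rₚvₚ = rₐvₐ) gives vₚ/vₐ = rₐ/rₚ = 3.02e+11/1.883e+10 ≈ 16.04
(c) With a = (rₚ + rₐ)/2 = 1.60415e+11 m, T = 2π √(a³/GM) = 2π √((1.60415e+11)³/3.804e+17) s ≈ 6.545e+08 s
(d) From a = (rₚ + rₐ)/2 = 1.60415e+11 m and e = (rₐ − rₚ)/(rₐ + rₚ) = 0.882617, p = a(1 − e²) = 1.60415e+11 · (1 − (0.882617)²) ≈ 3.545e+10 m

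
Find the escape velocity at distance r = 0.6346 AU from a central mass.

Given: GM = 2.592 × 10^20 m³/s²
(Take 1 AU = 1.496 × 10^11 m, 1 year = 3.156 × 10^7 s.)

Convert to SI: r = 0.6346 AU = 9.49362e+10 m.
Escape velocity comes from setting total energy to zero: ½v² − GM/r = 0 ⇒ v_esc = √(2GM / r).
v_esc = √(2 · 2.592e+20 / 9.49362e+10) m/s ≈ 7.39e+04 m/s = 15.59 AU/year.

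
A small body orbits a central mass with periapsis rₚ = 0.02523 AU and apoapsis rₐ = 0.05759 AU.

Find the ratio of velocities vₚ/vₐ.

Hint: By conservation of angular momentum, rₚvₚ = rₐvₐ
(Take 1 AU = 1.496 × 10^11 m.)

Convert to SI: rₚ = 0.02523 AU = 3.77441e+09 m; rₐ = 0.05759 AU = 8.61546e+09 m.
Conservation of angular momentum gives rₚvₚ = rₐvₐ, so vₚ/vₐ = rₐ/rₚ.
vₚ/vₐ = 8.61546e+09 / 3.77441e+09 ≈ 2.283.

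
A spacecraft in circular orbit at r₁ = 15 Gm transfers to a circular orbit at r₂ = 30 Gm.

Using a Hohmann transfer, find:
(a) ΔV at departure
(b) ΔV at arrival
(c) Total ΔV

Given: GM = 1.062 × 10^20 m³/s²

Convert to SI: r₁ = 15 Gm = 1.5e+10 m; r₂ = 30 Gm = 3e+10 m.
Transfer semi-major axis: a_t = (r₁ + r₂)/2 = (1.5e+10 + 3e+10)/2 = 2.25e+10 m.
Circular speeds: v₁ = √(GM/r₁) = 84142.7 m/s, v₂ = √(GM/r₂) = 59497.9 m/s.
Transfer speeds (vis-viva v² = GM(2/r − 1/a_t)): v₁ᵗ = 97159.7 m/s, v₂ᵗ = 48579.8 m/s.
(a) ΔV₁ = |v₁ᵗ − v₁| ≈ 1.302e+04 m/s = 13.02 km/s.
(b) ΔV₂ = |v₂ − v₂ᵗ| ≈ 1.092e+04 m/s = 10.92 km/s.
(c) ΔV_total = ΔV₁ + ΔV₂ ≈ 2.393e+04 m/s = 23.93 km/s.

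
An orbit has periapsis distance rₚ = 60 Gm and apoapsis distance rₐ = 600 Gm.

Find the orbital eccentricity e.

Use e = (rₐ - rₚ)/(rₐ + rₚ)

Convert to SI: rₚ = 60 Gm = 6e+10 m; rₐ = 600 Gm = 6e+11 m.
e = (rₐ − rₚ) / (rₐ + rₚ).
e = (6e+11 − 6e+10) / (6e+11 + 6e+10) = 5.4e+11 / 6.6e+11 ≈ 0.8182.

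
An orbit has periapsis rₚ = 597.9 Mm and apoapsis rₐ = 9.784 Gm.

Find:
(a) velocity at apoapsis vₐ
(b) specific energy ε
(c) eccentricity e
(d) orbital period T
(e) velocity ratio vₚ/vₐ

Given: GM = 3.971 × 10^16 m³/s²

Convert to SI: rₚ = 597.9 Mm = 5.979e+08 m; rₐ = 9.784 Gm = 9.784e+09 m.
(a) With a = (rₚ + rₐ)/2 = 5.19095e+09 m, vₐ = √(GM (2/rₐ − 1/a)) = √(3.971e+16 · (2/9.784e+09 − 1/5.19095e+09)) m/s ≈ 683.7 m/s
(b) With a = (rₚ + rₐ)/2 = 5.19095e+09 m, ε = −GM/(2a) = −3.971e+16/(2 · 5.19095e+09) J/kg ≈ -3.825e+06 J/kg
(c) e = (rₐ − rₚ)/(rₐ + rₚ) = (9.784e+09 − 5.979e+08)/(9.784e+09 + 5.979e+08) ≈ 0.8848
(d) With a = (rₚ + rₐ)/2 = 5.19095e+09 m, T = 2π √(a³/GM) = 2π √((5.19095e+09)³/3.971e+16) s ≈ 1.179e+07 s
(e) Conservation of angular momentum (rₚvₚ = rₐvₐ) gives vₚ/vₐ = rₐ/rₚ = 9.784e+09/5.979e+08 ≈ 16.36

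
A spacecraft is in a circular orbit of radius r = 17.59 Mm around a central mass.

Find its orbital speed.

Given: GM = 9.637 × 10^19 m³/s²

Convert to SI: r = 17.59 Mm = 1.759e+07 m.
For a circular orbit, gravity supplies the centripetal force, so v = √(GM / r).
v = √(9.637e+19 / 1.759e+07) m/s ≈ 2.341e+06 m/s = 2341 km/s.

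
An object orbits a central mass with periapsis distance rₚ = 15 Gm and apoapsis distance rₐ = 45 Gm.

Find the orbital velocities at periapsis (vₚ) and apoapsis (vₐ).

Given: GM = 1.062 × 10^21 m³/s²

Convert to SI: rₚ = 15 Gm = 1.5e+10 m; rₐ = 45 Gm = 4.5e+10 m.
Use the vis-viva equation v² = GM(2/r − 1/a) with a = (rₚ + rₐ)/2 = (1.5e+10 + 4.5e+10)/2 = 3e+10 m.
vₚ = √(GM · (2/rₚ − 1/a)) = √(1.062e+21 · (2/1.5e+10 − 1/3e+10)) m/s ≈ 3.259e+05 m/s = 325.9 km/s.
vₐ = √(GM · (2/rₐ − 1/a)) = √(1.062e+21 · (2/4.5e+10 − 1/3e+10)) m/s ≈ 1.086e+05 m/s = 108.6 km/s.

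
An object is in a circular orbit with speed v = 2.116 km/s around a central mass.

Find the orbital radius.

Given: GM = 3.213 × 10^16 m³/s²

Convert to SI: v = 2.116 km/s = 2116 m/s.
For a circular orbit, v² = GM / r, so r = GM / v².
r = 3.213e+16 / (2116)² m ≈ 7.176e+09 m = 7.176 Gm.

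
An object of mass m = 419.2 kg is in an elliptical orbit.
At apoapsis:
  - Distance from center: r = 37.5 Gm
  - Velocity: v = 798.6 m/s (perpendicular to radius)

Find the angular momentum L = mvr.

Convert to SI: r = 37.5 Gm = 3.75e+10 m.
Since v is perpendicular to r, L = m · v · r.
L = 419.2 · 798.6 · 3.75e+10 kg·m²/s ≈ 1.255e+16 kg·m²/s.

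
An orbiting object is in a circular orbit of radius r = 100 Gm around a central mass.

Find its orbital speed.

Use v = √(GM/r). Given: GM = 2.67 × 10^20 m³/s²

Convert to SI: r = 100 Gm = 1e+11 m.
For a circular orbit, gravity supplies the centripetal force, so v = √(GM / r).
v = √(2.67e+20 / 1e+11) m/s ≈ 5.167e+04 m/s = 51.67 km/s.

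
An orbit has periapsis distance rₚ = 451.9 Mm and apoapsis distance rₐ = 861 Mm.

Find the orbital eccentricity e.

Convert to SI: rₚ = 451.9 Mm = 4.519e+08 m; rₐ = 861 Mm = 8.61e+08 m.
e = (rₐ − rₚ) / (rₐ + rₚ).
e = (8.61e+08 − 4.519e+08) / (8.61e+08 + 4.519e+08) = 4.091e+08 / 1.3129e+09 ≈ 0.3116.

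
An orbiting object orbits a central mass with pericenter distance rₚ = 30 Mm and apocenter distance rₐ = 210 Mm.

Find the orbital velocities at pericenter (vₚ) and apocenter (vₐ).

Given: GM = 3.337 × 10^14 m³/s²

Convert to SI: rₚ = 30 Mm = 3e+07 m; rₐ = 210 Mm = 2.1e+08 m.
Use the vis-viva equation v² = GM(2/r − 1/a) with a = (rₚ + rₐ)/2 = (3e+07 + 2.1e+08)/2 = 1.2e+08 m.
vₚ = √(GM · (2/rₚ − 1/a)) = √(3.337e+14 · (2/3e+07 − 1/1.2e+08)) m/s ≈ 4412 m/s = 4.412 km/s.
vₐ = √(GM · (2/rₐ − 1/a)) = √(3.337e+14 · (2/2.1e+08 − 1/1.2e+08)) m/s ≈ 630.3 m/s = 630.3 m/s.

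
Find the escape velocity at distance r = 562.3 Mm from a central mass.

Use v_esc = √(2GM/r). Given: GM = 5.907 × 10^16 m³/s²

Convert to SI: r = 562.3 Mm = 5.623e+08 m.
Escape velocity comes from setting total energy to zero: ½v² − GM/r = 0 ⇒ v_esc = √(2GM / r).
v_esc = √(2 · 5.907e+16 / 5.623e+08) m/s ≈ 1.449e+04 m/s = 14.49 km/s.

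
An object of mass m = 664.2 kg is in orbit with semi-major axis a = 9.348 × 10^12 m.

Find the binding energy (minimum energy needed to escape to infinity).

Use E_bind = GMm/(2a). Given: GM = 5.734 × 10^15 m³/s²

Total orbital energy is E = −GMm/(2a); binding energy is E_bind = −E = GMm/(2a).
E_bind = 5.734e+15 · 664.2 / (2 · 9.348e+12) J ≈ 2.037e+05 J = 203.7 kJ.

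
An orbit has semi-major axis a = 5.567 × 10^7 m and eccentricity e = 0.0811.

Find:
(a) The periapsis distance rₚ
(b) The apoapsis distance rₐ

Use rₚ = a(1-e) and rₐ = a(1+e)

(a) rₚ = a(1 − e) = 5.567e+07 · (1 − 0.0811) = 5.567e+07 · 0.9189 ≈ 5.116e+07 m = 5.116 × 10^7 m.
(b) rₐ = a(1 + e) = 5.567e+07 · (1 + 0.0811) = 5.567e+07 · 1.0811 ≈ 6.018e+07 m = 6.018 × 10^7 m.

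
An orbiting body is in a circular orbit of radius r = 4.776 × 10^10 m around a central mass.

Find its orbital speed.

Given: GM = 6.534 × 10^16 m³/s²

For a circular orbit, gravity supplies the centripetal force, so v = √(GM / r).
v = √(6.534e+16 / 4.776e+10) m/s ≈ 1170 m/s = 1.17 km/s.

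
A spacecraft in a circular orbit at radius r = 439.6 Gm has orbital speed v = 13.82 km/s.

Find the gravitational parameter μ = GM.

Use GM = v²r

Convert to SI: r = 439.6 Gm = 4.396e+11 m; v = 13.82 km/s = 13820 m/s.
For a circular orbit v² = GM/r, so GM = v² · r.
GM = (13820)² · 4.396e+11 m³/s² ≈ 8.396e+19 m³/s² = 8.396 × 10^19 m³/s².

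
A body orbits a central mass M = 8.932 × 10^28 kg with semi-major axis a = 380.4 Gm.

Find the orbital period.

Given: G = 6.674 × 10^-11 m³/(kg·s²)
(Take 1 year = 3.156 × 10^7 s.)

Convert to SI: a = 380.4 Gm = 3.804e+11 m.
GM = G · M = 6.674e-11 · 8.932e+28 = 5.96122e+18 m³/s².
Kepler's third law: T = 2π √(a³ / GM).
Substituting a = 3.804e+11 m and GM = 5.96122e+18 m³/s²:
T = 2π √((3.804e+11)³ / 5.96122e+18) s
T ≈ 6.038e+08 s = 19.13 years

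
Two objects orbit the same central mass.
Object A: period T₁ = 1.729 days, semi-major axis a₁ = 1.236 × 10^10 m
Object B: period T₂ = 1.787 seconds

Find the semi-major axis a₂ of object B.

Convert to SI: T₁ = 1.729 days = 149386 s.
Kepler's third law: (T₁/T₂)² = (a₁/a₂)³ ⇒ a₂ = a₁ · (T₂/T₁)^(2/3).
T₂/T₁ = 1.787 / 149386 = 1.19623e-05.
a₂ = 1.236e+10 · (1.19623e-05)^(2/3) m ≈ 6.465e+06 m = 6.465 × 10^6 m.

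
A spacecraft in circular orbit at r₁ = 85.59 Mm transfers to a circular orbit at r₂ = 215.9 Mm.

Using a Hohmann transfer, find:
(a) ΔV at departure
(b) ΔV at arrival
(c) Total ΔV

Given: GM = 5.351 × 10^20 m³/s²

Convert to SI: r₁ = 85.59 Mm = 8.559e+07 m; r₂ = 215.9 Mm = 2.159e+08 m.
Transfer semi-major axis: a_t = (r₁ + r₂)/2 = (8.559e+07 + 2.159e+08)/2 = 1.50745e+08 m.
Circular speeds: v₁ = √(GM/r₁) = 2.50038e+06 m/s, v₂ = √(GM/r₂) = 1.57431e+06 m/s.
Transfer speeds (vis-viva v² = GM(2/r − 1/a_t)): v₁ᵗ = 2.99234e+06 m/s, v₂ᵗ = 1.18626e+06 m/s.
(a) ΔV₁ = |v₁ᵗ − v₁| ≈ 4.92e+05 m/s = 492 km/s.
(b) ΔV₂ = |v₂ − v₂ᵗ| ≈ 3.88e+05 m/s = 388 km/s.
(c) ΔV_total = ΔV₁ + ΔV₂ ≈ 8.8e+05 m/s = 880 km/s.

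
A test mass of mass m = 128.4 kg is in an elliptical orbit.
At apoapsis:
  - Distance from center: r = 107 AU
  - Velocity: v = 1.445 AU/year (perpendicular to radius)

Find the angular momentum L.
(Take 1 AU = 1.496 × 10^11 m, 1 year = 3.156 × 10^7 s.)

Convert to SI: r = 107 AU = 1.60072e+13 m; v = 1.445 AU/year = 6849.56 m/s.
Since v is perpendicular to r, L = m · v · r.
L = 128.4 · 6849.56 · 1.60072e+13 kg·m²/s ≈ 1.408e+19 kg·m²/s.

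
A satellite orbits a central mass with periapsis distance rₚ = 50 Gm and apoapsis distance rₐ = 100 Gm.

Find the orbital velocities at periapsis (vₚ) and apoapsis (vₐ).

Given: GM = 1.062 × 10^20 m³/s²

Convert to SI: rₚ = 50 Gm = 5e+10 m; rₐ = 100 Gm = 1e+11 m.
Use the vis-viva equation v² = GM(2/r − 1/a) with a = (rₚ + rₐ)/2 = (5e+10 + 1e+11)/2 = 7.5e+10 m.
vₚ = √(GM · (2/rₚ − 1/a)) = √(1.062e+20 · (2/5e+10 − 1/7.5e+10)) m/s ≈ 5.322e+04 m/s = 53.22 km/s.
vₐ = √(GM · (2/rₐ − 1/a)) = √(1.062e+20 · (2/1e+11 − 1/7.5e+10)) m/s ≈ 2.661e+04 m/s = 26.61 km/s.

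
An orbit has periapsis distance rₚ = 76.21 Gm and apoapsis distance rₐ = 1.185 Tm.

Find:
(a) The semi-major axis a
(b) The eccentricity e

Convert to SI: rₚ = 76.21 Gm = 7.621e+10 m; rₐ = 1.185 Tm = 1.185e+12 m.
(a) a = (rₚ + rₐ) / 2 = (7.621e+10 + 1.185e+12) / 2 ≈ 6.306e+11 m = 630.6 Gm.
(b) e = (rₐ − rₚ) / (rₐ + rₚ) = (1.185e+12 − 7.621e+10) / (1.185e+12 + 7.621e+10) ≈ 0.8791.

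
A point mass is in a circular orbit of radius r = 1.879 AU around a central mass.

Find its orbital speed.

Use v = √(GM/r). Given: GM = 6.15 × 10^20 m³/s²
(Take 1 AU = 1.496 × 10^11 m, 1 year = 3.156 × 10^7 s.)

Convert to SI: r = 1.879 AU = 2.81098e+11 m.
For a circular orbit, gravity supplies the centripetal force, so v = √(GM / r).
v = √(6.15e+20 / 2.81098e+11) m/s ≈ 4.677e+04 m/s = 9.868 AU/year.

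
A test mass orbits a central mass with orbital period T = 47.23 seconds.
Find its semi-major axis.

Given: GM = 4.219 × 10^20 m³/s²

Invert Kepler's third law: a = (GM · T² / (4π²))^(1/3).
Substituting T = 47.23 s and GM = 4.219e+20 m³/s²:
a = (4.219e+20 · (47.23)² / (4π²))^(1/3) m
a ≈ 2.878e+07 m = 28.78 Mm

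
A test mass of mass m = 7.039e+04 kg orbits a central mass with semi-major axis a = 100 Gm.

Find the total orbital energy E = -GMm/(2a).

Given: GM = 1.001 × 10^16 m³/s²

Convert to SI: a = 100 Gm = 1e+11 m.
E = −GMm / (2a).
E = −1.001e+16 · 7.039e+04 / (2 · 1e+11) J ≈ -3.523e+09 J = -3.523 GJ.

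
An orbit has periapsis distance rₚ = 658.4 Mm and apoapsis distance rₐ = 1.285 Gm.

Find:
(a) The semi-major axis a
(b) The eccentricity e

Convert to SI: rₚ = 658.4 Mm = 6.584e+08 m; rₐ = 1.285 Gm = 1.285e+09 m.
(a) a = (rₚ + rₐ) / 2 = (6.584e+08 + 1.285e+09) / 2 ≈ 9.717e+08 m = 971.7 Mm.
(b) e = (rₐ − rₚ) / (rₐ + rₚ) = (1.285e+09 − 6.584e+08) / (1.285e+09 + 6.584e+08) ≈ 0.3224.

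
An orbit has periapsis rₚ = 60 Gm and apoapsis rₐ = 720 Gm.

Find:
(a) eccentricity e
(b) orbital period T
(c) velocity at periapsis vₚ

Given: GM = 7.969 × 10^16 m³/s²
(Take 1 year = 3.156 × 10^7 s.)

Convert to SI: rₚ = 60 Gm = 6e+10 m; rₐ = 720 Gm = 7.2e+11 m.
(a) e = (rₐ − rₚ)/(rₐ + rₚ) = (7.2e+11 − 6e+10)/(7.2e+11 + 6e+10) ≈ 0.8462
(b) With a = (rₚ + rₐ)/2 = 3.9e+11 m, T = 2π √(a³/GM) = 2π √((3.9e+11)³/7.969e+16) s ≈ 5.421e+09 s
(c) With a = (rₚ + rₐ)/2 = 3.9e+11 m, vₚ = √(GM (2/rₚ − 1/a)) = √(7.969e+16 · (2/6e+10 − 1/3.9e+11)) m/s ≈ 1566 m/s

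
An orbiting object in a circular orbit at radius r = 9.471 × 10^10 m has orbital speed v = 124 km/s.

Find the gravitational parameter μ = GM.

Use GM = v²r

Convert to SI: v = 124 km/s = 124000 m/s.
For a circular orbit v² = GM/r, so GM = v² · r.
GM = (124000)² · 9.471e+10 m³/s² ≈ 1.456e+21 m³/s² = 1.456 × 10^21 m³/s².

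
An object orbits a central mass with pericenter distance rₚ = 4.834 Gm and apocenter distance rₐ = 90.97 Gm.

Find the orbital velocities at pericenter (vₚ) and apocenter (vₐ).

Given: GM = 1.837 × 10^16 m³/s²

Convert to SI: rₚ = 4.834 Gm = 4.834e+09 m; rₐ = 90.97 Gm = 9.097e+10 m.
Use the vis-viva equation v² = GM(2/r − 1/a) with a = (rₚ + rₐ)/2 = (4.834e+09 + 9.097e+10)/2 = 4.7902e+10 m.
vₚ = √(GM · (2/rₚ − 1/a)) = √(1.837e+16 · (2/4.834e+09 − 1/4.7902e+10)) m/s ≈ 2686 m/s = 2.686 km/s.
vₐ = √(GM · (2/rₐ − 1/a)) = √(1.837e+16 · (2/9.097e+10 − 1/4.7902e+10)) m/s ≈ 142.8 m/s = 142.8 m/s.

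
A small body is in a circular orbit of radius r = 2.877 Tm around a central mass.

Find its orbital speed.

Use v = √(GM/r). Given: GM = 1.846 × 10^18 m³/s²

Convert to SI: r = 2.877 Tm = 2.877e+12 m.
For a circular orbit, gravity supplies the centripetal force, so v = √(GM / r).
v = √(1.846e+18 / 2.877e+12) m/s ≈ 801 m/s = 801 m/s.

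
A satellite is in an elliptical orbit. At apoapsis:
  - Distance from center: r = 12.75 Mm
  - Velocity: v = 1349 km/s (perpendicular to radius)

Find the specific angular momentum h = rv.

Convert to SI: r = 12.75 Mm = 1.275e+07 m; v = 1349 km/s = 1.349e+06 m/s.
With v perpendicular to r, h = r · v.
h = 1.275e+07 · 1.349e+06 m²/s ≈ 1.72e+13 m²/s.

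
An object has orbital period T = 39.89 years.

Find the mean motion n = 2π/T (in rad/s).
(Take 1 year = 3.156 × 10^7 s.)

Convert to SI: T = 39.89 years = 1.25893e+09 s.
n = 2π / T.
n = 2π / 1.25893e+09 s ≈ 4.991e-09 rad/s.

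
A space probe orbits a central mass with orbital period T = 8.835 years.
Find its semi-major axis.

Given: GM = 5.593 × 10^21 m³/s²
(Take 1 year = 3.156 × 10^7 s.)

Convert to SI: T = 8.835 years = 2.78833e+08 s.
Invert Kepler's third law: a = (GM · T² / (4π²))^(1/3).
Substituting T = 2.78833e+08 s and GM = 5.593e+21 m³/s²:
a = (5.593e+21 · (2.78833e+08)² / (4π²))^(1/3) m
a ≈ 2.225e+12 m = 2.225 Tm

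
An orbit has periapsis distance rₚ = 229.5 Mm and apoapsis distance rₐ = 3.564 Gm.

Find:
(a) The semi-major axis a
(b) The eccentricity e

Convert to SI: rₚ = 229.5 Mm = 2.295e+08 m; rₐ = 3.564 Gm = 3.564e+09 m.
(a) a = (rₚ + rₐ) / 2 = (2.295e+08 + 3.564e+09) / 2 ≈ 1.897e+09 m = 1.897 Gm.
(b) e = (rₐ − rₚ) / (rₐ + rₚ) = (3.564e+09 − 2.295e+08) / (3.564e+09 + 2.295e+08) ≈ 0.879.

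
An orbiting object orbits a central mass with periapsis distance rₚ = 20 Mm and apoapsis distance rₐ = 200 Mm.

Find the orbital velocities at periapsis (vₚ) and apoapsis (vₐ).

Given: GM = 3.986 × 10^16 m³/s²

Convert to SI: rₚ = 20 Mm = 2e+07 m; rₐ = 200 Mm = 2e+08 m.
Use the vis-viva equation v² = GM(2/r − 1/a) with a = (rₚ + rₐ)/2 = (2e+07 + 2e+08)/2 = 1.1e+08 m.
vₚ = √(GM · (2/rₚ − 1/a)) = √(3.986e+16 · (2/2e+07 − 1/1.1e+08)) m/s ≈ 6.02e+04 m/s = 60.2 km/s.
vₐ = √(GM · (2/rₐ − 1/a)) = √(3.986e+16 · (2/2e+08 − 1/1.1e+08)) m/s ≈ 6020 m/s = 6.02 km/s.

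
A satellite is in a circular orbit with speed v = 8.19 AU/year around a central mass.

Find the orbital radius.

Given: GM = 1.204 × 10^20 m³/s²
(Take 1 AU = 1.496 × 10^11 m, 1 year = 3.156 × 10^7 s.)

Convert to SI: v = 8.19 AU/year = 38822.1 m/s.
For a circular orbit, v² = GM / r, so r = GM / v².
r = 1.204e+20 / (38822.1)² m ≈ 7.989e+10 m = 0.534 AU.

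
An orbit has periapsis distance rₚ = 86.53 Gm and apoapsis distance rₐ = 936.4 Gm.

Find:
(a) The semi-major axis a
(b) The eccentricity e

Convert to SI: rₚ = 86.53 Gm = 8.653e+10 m; rₐ = 936.4 Gm = 9.364e+11 m.
(a) a = (rₚ + rₐ) / 2 = (8.653e+10 + 9.364e+11) / 2 ≈ 5.115e+11 m = 511.5 Gm.
(b) e = (rₐ − rₚ) / (rₐ + rₚ) = (9.364e+11 − 8.653e+10) / (9.364e+11 + 8.653e+10) ≈ 0.8308.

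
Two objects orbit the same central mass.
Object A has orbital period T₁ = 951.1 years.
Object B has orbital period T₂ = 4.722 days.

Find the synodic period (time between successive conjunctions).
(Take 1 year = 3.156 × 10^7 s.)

Convert to SI: T₁ = 951.1 years = 3.00167e+10 s; T₂ = 4.722 days = 407981 s.
T_syn = |T₁ · T₂ / (T₁ − T₂)|.
T_syn = |3.00167e+10 · 407981 / (3.00167e+10 − 407981)| s ≈ 4.08e+05 s = 4.722 days.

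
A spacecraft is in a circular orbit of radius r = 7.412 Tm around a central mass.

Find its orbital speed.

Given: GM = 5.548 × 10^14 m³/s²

Convert to SI: r = 7.412 Tm = 7.412e+12 m.
For a circular orbit, gravity supplies the centripetal force, so v = √(GM / r).
v = √(5.548e+14 / 7.412e+12) m/s ≈ 8.652 m/s = 8.652 m/s.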